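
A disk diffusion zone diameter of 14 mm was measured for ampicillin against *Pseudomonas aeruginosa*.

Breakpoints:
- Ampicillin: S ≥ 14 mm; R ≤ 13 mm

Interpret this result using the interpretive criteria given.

Ampicillin 14 mm: ≥ 14 mm ⇒ S

Susceptible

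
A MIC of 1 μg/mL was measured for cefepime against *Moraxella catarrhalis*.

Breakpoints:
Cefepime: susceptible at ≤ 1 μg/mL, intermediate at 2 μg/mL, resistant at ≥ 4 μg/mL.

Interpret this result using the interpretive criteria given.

S

Cefepime 1 μg/mL: ≤ 1 μg/mL — Susceptible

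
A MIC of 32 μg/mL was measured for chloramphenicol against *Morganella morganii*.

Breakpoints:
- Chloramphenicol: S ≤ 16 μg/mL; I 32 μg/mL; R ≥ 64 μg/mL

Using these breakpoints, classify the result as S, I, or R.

Chloramphenicol: 32 μg/mL is = 32 μg/mL → I

I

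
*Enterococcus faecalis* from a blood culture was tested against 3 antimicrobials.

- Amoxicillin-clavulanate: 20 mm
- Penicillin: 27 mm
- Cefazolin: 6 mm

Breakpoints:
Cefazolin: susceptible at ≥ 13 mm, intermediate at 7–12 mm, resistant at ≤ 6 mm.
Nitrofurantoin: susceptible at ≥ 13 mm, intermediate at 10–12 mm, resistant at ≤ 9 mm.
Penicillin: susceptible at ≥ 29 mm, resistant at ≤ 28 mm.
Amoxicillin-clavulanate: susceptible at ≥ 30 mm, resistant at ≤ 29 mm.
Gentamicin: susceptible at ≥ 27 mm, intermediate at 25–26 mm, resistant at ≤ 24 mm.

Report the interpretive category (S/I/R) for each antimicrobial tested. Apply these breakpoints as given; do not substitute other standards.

R, R, R

Amoxicillin-clavulanate 20 mm: ≤ 29 mm — resistant
Penicillin: 27 mm is ≤ 28 mm ⇒ resistant
Cefazolin 6 mm: ≤ 6 mm → resistant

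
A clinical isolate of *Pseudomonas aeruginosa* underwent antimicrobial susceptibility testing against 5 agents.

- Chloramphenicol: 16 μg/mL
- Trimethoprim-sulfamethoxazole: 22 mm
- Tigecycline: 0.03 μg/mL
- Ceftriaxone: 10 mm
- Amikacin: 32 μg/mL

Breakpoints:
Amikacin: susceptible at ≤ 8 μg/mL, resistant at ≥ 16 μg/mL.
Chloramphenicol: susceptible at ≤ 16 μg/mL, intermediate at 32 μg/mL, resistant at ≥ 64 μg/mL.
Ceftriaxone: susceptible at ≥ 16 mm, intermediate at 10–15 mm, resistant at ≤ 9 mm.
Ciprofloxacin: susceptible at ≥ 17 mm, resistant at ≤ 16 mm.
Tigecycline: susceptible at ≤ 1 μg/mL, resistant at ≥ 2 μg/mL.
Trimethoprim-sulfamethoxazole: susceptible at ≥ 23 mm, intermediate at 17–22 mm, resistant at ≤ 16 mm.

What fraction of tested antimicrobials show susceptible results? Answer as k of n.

2 of 5

Chloramphenicol 16 μg/mL: ≤ 16 μg/mL → S
Trimethoprim-sulfamethoxazole: 22 mm is in 17–22 mm → I
Tigecycline: 0.03 μg/mL is ≤ 1 μg/mL ⇒ Susceptible
Ceftriaxone: 10 mm is in 10–15 mm — I
Amikacin (32 μg/mL) ≥ 16 μg/mL — R
Susceptible: 2/5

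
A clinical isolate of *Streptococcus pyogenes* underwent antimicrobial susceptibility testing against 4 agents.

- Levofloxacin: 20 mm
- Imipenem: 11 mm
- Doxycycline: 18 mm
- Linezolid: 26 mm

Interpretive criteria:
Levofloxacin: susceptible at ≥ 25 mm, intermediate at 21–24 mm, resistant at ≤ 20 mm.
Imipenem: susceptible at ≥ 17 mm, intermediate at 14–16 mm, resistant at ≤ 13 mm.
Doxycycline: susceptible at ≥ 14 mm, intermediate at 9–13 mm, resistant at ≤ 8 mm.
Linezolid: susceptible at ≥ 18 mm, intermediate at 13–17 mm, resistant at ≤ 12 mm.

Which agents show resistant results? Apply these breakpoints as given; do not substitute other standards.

levofloxacin, imipenem

Levofloxacin 20 mm: ≤ 20 mm ⇒ resistant
Imipenem 11 mm: ≤ 13 mm → resistant
Doxycycline 18 mm: ≥ 14 mm — susceptible
Linezolid 26 mm: ≥ 18 mm → susceptible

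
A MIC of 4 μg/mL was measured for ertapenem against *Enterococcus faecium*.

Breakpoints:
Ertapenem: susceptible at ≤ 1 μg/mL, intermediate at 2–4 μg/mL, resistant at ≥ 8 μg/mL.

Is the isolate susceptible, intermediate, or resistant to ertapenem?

Ertapenem: 4 μg/mL is in 2–4 μg/mL → intermediate

I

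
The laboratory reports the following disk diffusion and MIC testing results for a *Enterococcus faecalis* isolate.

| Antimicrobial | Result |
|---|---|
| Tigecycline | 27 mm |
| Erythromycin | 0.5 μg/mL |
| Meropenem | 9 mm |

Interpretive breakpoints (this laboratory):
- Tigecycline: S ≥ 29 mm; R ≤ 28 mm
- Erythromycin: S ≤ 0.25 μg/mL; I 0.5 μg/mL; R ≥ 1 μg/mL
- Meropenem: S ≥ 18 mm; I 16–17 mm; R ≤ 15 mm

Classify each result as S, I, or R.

R, I, R

Tigecycline 27 mm: ≤ 28 mm → R
Erythromycin (0.5 μg/mL) = 0.5 μg/mL — Intermediate
Meropenem 9 mm: ≤ 15 mm → Resistant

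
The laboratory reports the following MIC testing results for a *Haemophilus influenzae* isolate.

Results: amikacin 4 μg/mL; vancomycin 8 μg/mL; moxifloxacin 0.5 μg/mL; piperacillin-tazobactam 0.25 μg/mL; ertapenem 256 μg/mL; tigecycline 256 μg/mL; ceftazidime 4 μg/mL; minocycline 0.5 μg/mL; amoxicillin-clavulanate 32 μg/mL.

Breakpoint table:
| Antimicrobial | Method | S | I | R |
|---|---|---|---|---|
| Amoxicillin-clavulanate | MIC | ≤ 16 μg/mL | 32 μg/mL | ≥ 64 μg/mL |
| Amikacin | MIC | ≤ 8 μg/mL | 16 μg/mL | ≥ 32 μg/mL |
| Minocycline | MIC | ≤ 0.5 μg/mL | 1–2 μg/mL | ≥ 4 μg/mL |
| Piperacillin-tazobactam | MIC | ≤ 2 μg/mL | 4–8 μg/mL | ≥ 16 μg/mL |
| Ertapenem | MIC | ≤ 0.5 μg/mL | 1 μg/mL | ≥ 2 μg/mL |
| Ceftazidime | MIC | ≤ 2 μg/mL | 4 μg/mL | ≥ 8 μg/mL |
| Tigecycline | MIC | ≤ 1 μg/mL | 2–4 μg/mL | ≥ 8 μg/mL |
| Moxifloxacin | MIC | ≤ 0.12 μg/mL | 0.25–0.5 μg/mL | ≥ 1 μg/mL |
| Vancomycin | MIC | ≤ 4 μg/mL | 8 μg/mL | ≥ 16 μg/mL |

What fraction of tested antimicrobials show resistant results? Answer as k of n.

Amikacin: 4 μg/mL is ≤ 8 μg/mL → Susceptible
Vancomycin 8 μg/mL: = 8 μg/mL ⇒ Intermediate
Moxifloxacin (0.5 μg/mL) in 0.25–0.5 μg/mL → intermediate
Piperacillin-tazobactam: 0.25 μg/mL is ≤ 2 μg/mL — S
Ertapenem 256 μg/mL: ≥ 2 μg/mL ⇒ resistant
Tigecycline 256 μg/mL: ≥ 8 μg/mL ⇒ R
Ceftazidime 4 μg/mL: = 4 μg/mL → I
Minocycline: 0.5 μg/mL is ≤ 0.5 μg/mL ⇒ susceptible
Amoxicillin-clavulanate 32 μg/mL: = 32 μg/mL ⇒ intermediate
Resistant: 2/9

2 of 9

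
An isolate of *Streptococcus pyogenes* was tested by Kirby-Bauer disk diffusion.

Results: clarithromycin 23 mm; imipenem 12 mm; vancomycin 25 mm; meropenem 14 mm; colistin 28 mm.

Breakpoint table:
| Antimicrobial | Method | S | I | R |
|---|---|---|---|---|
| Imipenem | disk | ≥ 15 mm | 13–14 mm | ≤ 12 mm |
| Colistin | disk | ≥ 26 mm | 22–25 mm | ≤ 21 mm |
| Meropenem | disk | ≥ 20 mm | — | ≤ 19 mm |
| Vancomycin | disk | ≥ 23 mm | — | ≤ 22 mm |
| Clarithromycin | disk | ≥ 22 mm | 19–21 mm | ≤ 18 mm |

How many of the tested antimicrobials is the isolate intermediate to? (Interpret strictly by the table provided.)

0

Clarithromycin: 23 mm is ≥ 22 mm ⇒ susceptible
Imipenem 12 mm: ≤ 12 mm → resistant
Vancomycin (25 mm) ≥ 23 mm → S
Meropenem 14 mm: ≤ 19 mm ⇒ Resistant
Colistin 28 mm: ≥ 26 mm — susceptible
Intermediate: 0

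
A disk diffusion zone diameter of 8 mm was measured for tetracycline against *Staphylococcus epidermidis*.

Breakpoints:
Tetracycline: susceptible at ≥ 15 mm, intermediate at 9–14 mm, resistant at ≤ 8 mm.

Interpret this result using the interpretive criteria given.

Resistant

Tetracycline: 8 mm is ≤ 8 mm ⇒ resistant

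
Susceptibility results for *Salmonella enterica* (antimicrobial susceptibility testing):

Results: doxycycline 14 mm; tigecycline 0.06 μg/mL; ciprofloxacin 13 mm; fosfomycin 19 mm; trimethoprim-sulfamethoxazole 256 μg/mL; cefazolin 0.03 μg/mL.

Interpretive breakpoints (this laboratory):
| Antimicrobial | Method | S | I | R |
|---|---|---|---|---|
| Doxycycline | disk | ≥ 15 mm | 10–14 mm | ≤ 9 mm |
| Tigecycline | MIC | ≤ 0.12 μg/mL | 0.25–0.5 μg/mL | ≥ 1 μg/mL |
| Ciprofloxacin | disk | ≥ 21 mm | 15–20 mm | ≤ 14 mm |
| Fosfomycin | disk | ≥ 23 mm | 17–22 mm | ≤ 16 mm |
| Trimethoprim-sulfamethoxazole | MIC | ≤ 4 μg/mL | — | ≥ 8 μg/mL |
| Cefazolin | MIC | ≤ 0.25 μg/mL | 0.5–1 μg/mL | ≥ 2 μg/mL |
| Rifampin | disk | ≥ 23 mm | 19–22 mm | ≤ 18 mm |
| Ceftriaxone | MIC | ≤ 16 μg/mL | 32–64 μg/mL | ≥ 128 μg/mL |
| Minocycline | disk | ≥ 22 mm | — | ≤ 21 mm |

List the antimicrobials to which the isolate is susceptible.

tigecycline, cefazolin

Doxycycline: 14 mm is in 10–14 mm — I
Tigecycline 0.06 μg/mL: ≤ 0.12 μg/mL — susceptible
Ciprofloxacin: 13 mm is ≤ 14 mm ⇒ resistant
Fosfomycin (19 mm) in 17–22 mm → intermediate
Trimethoprim-sulfamethoxazole: 256 μg/mL is ≥ 8 μg/mL → resistant
Cefazolin: 0.03 μg/mL is ≤ 0.25 μg/mL → Susceptible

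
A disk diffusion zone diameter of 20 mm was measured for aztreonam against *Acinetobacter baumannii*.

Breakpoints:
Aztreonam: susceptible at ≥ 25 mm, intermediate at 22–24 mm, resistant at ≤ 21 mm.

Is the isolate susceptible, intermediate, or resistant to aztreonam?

Resistant

Aztreonam: 20 mm is ≤ 21 mm → Resistant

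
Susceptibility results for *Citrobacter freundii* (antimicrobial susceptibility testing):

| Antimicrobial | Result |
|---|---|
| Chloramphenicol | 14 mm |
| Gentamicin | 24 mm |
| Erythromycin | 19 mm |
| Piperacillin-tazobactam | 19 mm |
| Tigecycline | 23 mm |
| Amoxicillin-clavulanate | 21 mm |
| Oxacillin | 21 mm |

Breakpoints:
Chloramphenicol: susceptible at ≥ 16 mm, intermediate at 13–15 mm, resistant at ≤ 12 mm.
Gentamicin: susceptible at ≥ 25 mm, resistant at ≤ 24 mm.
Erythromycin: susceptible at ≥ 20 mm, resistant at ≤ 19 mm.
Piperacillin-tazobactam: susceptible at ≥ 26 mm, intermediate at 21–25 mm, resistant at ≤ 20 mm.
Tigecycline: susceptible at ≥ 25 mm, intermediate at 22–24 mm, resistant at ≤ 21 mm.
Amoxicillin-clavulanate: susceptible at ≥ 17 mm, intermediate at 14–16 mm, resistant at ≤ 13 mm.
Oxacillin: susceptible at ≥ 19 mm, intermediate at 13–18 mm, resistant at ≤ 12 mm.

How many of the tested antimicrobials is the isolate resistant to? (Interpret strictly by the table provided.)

Chloramphenicol (14 mm) in 13–15 mm ⇒ Intermediate
Gentamicin 24 mm: ≤ 24 mm ⇒ Resistant
Erythromycin 19 mm: ≤ 19 mm ⇒ Resistant
Piperacillin-tazobactam: 19 mm is ≤ 20 mm — R
Tigecycline 23 mm: in 22–24 mm — I
Amoxicillin-clavulanate (21 mm) ≥ 17 mm — Susceptible
Oxacillin 21 mm: ≥ 19 mm → susceptible
Resistant: 3

3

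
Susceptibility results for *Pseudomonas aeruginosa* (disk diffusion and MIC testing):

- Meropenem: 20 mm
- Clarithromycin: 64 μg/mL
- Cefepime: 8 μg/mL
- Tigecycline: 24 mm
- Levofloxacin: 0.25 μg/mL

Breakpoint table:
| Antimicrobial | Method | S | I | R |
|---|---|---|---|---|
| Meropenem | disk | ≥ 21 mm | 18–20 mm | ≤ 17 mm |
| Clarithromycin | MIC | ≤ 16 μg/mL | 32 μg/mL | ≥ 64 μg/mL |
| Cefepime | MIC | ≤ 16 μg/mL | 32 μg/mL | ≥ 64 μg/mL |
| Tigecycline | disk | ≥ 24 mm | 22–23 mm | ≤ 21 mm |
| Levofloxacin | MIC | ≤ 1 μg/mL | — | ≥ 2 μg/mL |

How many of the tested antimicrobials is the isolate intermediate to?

1

Meropenem 20 mm: in 18–20 mm ⇒ intermediate
Clarithromycin (64 μg/mL) ≥ 64 μg/mL — R
Cefepime: 8 μg/mL is ≤ 16 μg/mL ⇒ susceptible
Tigecycline: 24 mm is ≥ 24 mm — Susceptible
Levofloxacin (0.25 μg/mL) ≤ 1 μg/mL → Susceptible
Intermediate: 1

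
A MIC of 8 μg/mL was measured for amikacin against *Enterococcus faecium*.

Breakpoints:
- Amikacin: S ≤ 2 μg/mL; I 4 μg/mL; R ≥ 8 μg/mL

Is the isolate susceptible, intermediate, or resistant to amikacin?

Amikacin: 8 μg/mL is ≥ 8 μg/mL → R

R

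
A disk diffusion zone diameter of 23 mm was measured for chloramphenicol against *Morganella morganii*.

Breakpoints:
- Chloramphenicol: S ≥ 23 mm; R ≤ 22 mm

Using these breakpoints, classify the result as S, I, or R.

Chloramphenicol 23 mm: ≥ 23 mm ⇒ S

Susceptible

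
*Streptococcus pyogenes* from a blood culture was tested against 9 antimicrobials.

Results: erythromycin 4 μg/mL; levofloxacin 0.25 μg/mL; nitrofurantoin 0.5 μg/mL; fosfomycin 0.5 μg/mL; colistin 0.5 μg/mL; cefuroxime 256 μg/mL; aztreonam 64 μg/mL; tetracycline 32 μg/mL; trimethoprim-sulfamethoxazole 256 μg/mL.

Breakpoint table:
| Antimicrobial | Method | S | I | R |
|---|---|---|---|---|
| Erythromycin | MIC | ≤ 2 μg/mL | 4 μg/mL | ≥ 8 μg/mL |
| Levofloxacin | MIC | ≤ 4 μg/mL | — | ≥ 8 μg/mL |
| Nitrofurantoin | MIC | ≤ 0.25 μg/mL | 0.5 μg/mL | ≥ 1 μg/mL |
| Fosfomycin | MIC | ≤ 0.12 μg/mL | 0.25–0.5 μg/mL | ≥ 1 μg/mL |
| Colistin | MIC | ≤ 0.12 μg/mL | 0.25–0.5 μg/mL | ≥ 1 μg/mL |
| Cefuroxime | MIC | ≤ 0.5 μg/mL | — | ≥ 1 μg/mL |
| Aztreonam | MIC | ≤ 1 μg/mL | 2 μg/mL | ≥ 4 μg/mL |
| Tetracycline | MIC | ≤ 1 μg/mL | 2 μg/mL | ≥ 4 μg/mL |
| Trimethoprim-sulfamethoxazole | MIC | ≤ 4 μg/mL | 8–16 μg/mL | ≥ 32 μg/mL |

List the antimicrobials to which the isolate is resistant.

cefuroxime, aztreonam, tetracycline, trimethoprim-sulfamethoxazole

Erythromycin 4 μg/mL: = 4 μg/mL ⇒ I
Levofloxacin: 0.25 μg/mL is ≤ 4 μg/mL ⇒ S
Nitrofurantoin (0.5 μg/mL) = 0.5 μg/mL — I
Fosfomycin (0.5 μg/mL) in 0.25–0.5 μg/mL → intermediate
Colistin 0.5 μg/mL: in 0.25–0.5 μg/mL ⇒ intermediate
Cefuroxime 256 μg/mL: ≥ 1 μg/mL ⇒ Resistant
Aztreonam (64 μg/mL) ≥ 4 μg/mL → resistant
Tetracycline: 32 μg/mL is ≥ 4 μg/mL → resistant
Trimethoprim-sulfamethoxazole: 256 μg/mL is ≥ 32 μg/mL — resistant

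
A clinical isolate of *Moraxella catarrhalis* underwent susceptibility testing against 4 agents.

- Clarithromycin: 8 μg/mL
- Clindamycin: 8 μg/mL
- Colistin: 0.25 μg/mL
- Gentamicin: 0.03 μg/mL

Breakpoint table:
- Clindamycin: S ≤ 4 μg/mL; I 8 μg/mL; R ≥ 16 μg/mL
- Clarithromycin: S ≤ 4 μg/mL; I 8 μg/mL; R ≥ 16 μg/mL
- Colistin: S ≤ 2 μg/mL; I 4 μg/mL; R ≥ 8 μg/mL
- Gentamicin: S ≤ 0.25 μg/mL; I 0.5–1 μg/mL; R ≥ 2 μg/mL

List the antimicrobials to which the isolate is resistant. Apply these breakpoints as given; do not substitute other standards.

none

Clarithromycin 8 μg/mL: = 8 μg/mL — Intermediate
Clindamycin 8 μg/mL: = 8 μg/mL ⇒ intermediate
Colistin (0.25 μg/mL) ≤ 2 μg/mL ⇒ susceptible
Gentamicin: 0.03 μg/mL is ≤ 0.25 μg/mL ⇒ Susceptible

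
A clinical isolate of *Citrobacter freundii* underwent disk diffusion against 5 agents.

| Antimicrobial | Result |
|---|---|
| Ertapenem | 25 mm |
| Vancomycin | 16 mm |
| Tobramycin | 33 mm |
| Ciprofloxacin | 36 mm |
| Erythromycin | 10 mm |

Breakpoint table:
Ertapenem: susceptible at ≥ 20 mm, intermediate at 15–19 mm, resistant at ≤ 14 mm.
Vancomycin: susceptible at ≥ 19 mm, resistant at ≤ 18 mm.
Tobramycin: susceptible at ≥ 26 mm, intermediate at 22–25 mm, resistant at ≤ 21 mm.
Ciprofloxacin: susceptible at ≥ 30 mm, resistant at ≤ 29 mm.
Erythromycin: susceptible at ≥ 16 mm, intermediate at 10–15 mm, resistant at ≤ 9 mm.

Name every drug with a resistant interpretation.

vancomycin

Ertapenem: 25 mm is ≥ 20 mm — Susceptible
Vancomycin: 16 mm is ≤ 18 mm → R
Tobramycin (33 mm) ≥ 26 mm ⇒ Susceptible
Ciprofloxacin: 36 mm is ≥ 30 mm — S
Erythromycin (10 mm) in 10–15 mm ⇒ Intermediate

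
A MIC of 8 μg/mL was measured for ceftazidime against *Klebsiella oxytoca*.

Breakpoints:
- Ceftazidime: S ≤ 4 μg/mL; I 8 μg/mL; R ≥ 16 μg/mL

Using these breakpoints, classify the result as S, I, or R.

Intermediate

Ceftazidime: 8 μg/mL is = 8 μg/mL → intermediate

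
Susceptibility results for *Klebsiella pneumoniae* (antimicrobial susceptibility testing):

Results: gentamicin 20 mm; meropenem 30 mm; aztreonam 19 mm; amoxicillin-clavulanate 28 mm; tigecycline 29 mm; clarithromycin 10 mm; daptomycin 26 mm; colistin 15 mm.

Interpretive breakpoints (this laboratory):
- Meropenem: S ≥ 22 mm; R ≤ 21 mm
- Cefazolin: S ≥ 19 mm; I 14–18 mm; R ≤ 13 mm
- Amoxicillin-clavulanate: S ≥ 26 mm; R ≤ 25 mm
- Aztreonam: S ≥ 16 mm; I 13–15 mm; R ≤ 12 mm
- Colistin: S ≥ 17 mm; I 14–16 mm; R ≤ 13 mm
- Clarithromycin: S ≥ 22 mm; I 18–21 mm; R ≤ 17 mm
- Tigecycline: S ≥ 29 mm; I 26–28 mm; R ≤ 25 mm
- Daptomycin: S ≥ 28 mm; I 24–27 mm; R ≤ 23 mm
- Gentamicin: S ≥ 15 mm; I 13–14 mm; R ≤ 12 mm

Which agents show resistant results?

Gentamicin: 20 mm is ≥ 15 mm ⇒ S
Meropenem (30 mm) ≥ 22 mm — susceptible
Aztreonam (19 mm) ≥ 16 mm — Susceptible
Amoxicillin-clavulanate (28 mm) ≥ 26 mm → Susceptible
Tigecycline (29 mm) ≥ 29 mm — Susceptible
Clarithromycin: 10 mm is ≤ 17 mm ⇒ R
Daptomycin 26 mm: in 24–27 mm — intermediate
Colistin (15 mm) in 14–16 mm — intermediate

clarithromycin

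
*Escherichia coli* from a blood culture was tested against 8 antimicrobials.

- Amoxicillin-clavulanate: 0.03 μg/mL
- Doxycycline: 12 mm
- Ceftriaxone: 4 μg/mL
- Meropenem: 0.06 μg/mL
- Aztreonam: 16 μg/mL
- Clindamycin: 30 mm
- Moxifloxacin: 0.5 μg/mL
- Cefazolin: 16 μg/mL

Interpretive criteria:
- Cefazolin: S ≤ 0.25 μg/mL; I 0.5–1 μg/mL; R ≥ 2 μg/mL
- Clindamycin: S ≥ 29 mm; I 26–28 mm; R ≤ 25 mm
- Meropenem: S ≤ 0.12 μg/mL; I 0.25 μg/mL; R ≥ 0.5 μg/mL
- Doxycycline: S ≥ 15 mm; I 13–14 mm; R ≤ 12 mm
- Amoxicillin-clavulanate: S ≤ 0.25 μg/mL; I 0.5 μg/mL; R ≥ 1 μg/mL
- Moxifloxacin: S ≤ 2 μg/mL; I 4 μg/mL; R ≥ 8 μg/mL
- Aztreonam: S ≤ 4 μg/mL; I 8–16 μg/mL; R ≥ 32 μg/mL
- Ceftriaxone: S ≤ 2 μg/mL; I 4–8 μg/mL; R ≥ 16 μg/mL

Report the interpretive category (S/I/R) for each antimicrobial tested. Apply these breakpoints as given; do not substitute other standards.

S, R, I, S, I, S, S, R

Amoxicillin-clavulanate (0.03 μg/mL) ≤ 0.25 μg/mL — S
Doxycycline: 12 mm is ≤ 12 mm ⇒ R
Ceftriaxone 4 μg/mL: in 4–8 μg/mL — intermediate
Meropenem (0.06 μg/mL) ≤ 0.12 μg/mL ⇒ susceptible
Aztreonam (16 μg/mL) in 8–16 μg/mL ⇒ I
Clindamycin (30 mm) ≥ 29 mm → Susceptible
Moxifloxacin 0.5 μg/mL: ≤ 2 μg/mL ⇒ susceptible
Cefazolin (16 μg/mL) ≥ 2 μg/mL → Resistant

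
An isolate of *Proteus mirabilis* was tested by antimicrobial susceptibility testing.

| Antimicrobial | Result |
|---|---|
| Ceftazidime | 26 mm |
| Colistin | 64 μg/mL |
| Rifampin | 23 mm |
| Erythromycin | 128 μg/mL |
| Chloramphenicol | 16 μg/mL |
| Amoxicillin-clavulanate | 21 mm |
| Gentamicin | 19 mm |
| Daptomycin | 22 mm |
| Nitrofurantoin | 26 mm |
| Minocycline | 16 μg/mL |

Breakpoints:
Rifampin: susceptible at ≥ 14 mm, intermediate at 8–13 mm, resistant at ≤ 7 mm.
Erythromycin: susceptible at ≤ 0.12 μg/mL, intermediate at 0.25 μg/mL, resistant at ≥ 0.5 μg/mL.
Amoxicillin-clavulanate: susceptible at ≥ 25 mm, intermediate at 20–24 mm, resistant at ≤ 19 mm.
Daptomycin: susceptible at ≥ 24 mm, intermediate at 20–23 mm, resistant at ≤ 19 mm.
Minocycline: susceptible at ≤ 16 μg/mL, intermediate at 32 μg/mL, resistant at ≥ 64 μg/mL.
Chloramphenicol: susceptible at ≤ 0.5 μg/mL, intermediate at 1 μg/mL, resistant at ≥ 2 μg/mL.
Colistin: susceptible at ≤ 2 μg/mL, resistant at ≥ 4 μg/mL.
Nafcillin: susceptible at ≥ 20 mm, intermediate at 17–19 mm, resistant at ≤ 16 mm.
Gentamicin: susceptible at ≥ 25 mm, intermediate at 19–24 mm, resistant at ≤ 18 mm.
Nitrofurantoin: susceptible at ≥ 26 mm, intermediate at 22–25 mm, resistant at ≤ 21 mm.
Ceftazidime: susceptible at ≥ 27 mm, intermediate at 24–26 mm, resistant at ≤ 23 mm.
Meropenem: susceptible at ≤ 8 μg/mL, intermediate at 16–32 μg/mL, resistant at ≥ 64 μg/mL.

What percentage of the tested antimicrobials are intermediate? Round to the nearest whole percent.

40%

Ceftazidime: 26 mm is in 24–26 mm — I
Colistin (64 μg/mL) ≥ 4 μg/mL → resistant
Rifampin (23 mm) ≥ 14 mm ⇒ susceptible
Erythromycin: 128 μg/mL is ≥ 0.5 μg/mL — R
Chloramphenicol 16 μg/mL: ≥ 2 μg/mL ⇒ Resistant
Amoxicillin-clavulanate: 21 mm is in 20–24 mm ⇒ I
Gentamicin: 19 mm is in 19–24 mm — Intermediate
Daptomycin (22 mm) in 20–23 mm → Intermediate
Nitrofurantoin (26 mm) ≥ 26 mm ⇒ Susceptible
Minocycline (16 μg/mL) ≤ 16 μg/mL — S
Intermediate: 4/10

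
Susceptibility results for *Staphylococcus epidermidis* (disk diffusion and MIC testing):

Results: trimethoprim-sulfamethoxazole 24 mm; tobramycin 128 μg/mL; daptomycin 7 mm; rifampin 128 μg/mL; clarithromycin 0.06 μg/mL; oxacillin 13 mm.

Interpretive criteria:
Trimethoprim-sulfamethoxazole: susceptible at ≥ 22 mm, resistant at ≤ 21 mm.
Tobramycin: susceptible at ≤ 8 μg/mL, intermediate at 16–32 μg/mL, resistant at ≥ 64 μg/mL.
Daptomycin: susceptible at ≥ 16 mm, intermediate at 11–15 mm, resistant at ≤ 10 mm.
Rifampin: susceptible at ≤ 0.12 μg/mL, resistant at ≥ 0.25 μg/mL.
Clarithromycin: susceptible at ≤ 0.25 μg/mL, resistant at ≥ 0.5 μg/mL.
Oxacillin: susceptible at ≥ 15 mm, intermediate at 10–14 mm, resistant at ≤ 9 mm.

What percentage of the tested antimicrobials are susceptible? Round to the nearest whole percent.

33%

Trimethoprim-sulfamethoxazole: 24 mm is ≥ 22 mm ⇒ susceptible
Tobramycin 128 μg/mL: ≥ 64 μg/mL — R
Daptomycin: 7 mm is ≤ 10 mm → R
Rifampin 128 μg/mL: ≥ 0.25 μg/mL — resistant
Clarithromycin 0.06 μg/mL: ≤ 0.25 μg/mL — susceptible
Oxacillin: 13 mm is in 10–14 mm → Intermediate
Susceptible: 2/6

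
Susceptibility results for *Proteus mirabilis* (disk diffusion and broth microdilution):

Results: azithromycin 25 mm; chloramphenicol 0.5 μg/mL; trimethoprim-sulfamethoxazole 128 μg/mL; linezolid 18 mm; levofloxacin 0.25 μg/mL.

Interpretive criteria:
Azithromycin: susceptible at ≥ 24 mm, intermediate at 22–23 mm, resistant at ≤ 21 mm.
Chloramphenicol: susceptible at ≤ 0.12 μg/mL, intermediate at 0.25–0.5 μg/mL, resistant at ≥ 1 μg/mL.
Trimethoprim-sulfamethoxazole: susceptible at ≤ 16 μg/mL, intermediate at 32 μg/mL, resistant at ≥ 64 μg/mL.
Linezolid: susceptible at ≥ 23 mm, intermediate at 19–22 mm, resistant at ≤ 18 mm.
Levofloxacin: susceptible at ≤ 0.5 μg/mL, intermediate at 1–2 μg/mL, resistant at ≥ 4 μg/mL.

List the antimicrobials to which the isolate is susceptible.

Azithromycin: 25 mm is ≥ 24 mm ⇒ Susceptible
Chloramphenicol: 0.5 μg/mL is in 0.25–0.5 μg/mL ⇒ I
Trimethoprim-sulfamethoxazole 128 μg/mL: ≥ 64 μg/mL — Resistant
Linezolid: 18 mm is ≤ 18 mm → R
Levofloxacin: 0.25 μg/mL is ≤ 0.5 μg/mL ⇒ susceptible

azithromycin, levofloxacin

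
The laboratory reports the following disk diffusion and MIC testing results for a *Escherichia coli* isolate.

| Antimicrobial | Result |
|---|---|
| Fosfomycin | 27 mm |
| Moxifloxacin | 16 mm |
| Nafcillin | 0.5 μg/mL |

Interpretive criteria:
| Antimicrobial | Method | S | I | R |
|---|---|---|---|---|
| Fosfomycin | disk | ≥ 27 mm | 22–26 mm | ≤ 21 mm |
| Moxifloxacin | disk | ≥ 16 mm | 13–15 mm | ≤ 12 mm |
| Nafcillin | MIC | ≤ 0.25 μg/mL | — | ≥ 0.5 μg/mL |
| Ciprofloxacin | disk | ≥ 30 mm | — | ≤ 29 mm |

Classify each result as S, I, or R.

Fosfomycin 27 mm: ≥ 27 mm → susceptible
Moxifloxacin: 16 mm is ≥ 16 mm ⇒ Susceptible
Nafcillin 0.5 μg/mL: ≥ 0.5 μg/mL ⇒ Resistant

S, S, R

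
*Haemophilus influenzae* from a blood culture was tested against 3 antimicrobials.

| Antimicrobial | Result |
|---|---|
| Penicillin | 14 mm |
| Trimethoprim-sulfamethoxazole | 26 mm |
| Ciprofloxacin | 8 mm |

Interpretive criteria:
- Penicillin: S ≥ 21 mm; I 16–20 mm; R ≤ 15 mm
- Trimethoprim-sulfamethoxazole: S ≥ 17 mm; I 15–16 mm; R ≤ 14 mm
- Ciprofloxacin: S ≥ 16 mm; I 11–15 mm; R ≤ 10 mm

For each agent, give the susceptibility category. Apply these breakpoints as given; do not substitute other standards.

Penicillin (14 mm) ≤ 15 mm ⇒ resistant
Trimethoprim-sulfamethoxazole: 26 mm is ≥ 17 mm — S
Ciprofloxacin 8 mm: ≤ 10 mm ⇒ Resistant

R, S, R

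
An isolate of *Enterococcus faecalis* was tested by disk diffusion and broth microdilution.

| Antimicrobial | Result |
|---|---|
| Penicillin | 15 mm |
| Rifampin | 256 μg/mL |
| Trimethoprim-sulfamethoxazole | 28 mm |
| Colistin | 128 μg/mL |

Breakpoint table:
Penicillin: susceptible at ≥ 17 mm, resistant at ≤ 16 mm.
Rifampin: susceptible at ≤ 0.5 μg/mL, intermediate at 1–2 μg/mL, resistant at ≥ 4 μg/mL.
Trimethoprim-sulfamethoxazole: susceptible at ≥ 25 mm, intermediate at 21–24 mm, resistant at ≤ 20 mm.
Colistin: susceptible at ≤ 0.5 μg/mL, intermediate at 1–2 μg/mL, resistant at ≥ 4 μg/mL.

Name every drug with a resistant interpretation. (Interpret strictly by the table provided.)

Penicillin 15 mm: ≤ 16 mm → resistant
Rifampin (256 μg/mL) ≥ 4 μg/mL → Resistant
Trimethoprim-sulfamethoxazole: 28 mm is ≥ 25 mm ⇒ Susceptible
Colistin: 128 μg/mL is ≥ 4 μg/mL — resistant

penicillin, rifampin, colistin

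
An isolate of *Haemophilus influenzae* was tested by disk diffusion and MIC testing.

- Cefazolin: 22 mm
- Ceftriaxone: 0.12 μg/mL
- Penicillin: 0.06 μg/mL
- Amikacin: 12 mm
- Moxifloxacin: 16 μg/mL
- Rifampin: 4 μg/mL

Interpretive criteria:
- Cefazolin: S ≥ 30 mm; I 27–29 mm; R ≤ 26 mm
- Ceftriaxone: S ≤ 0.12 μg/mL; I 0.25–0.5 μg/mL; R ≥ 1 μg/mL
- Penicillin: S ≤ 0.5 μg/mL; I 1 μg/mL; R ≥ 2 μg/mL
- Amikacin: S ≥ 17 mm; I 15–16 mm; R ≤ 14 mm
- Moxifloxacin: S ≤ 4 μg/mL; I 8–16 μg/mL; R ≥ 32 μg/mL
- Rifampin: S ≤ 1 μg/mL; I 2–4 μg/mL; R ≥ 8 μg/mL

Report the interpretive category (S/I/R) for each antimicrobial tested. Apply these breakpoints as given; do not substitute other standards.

Cefazolin: 22 mm is ≤ 26 mm — resistant
Ceftriaxone (0.12 μg/mL) ≤ 0.12 μg/mL → Susceptible
Penicillin (0.06 μg/mL) ≤ 0.5 μg/mL ⇒ Susceptible
Amikacin (12 mm) ≤ 14 mm — R
Moxifloxacin 16 μg/mL: in 8–16 μg/mL — I
Rifampin: 4 μg/mL is in 2–4 μg/mL — I

R, S, S, R, I, I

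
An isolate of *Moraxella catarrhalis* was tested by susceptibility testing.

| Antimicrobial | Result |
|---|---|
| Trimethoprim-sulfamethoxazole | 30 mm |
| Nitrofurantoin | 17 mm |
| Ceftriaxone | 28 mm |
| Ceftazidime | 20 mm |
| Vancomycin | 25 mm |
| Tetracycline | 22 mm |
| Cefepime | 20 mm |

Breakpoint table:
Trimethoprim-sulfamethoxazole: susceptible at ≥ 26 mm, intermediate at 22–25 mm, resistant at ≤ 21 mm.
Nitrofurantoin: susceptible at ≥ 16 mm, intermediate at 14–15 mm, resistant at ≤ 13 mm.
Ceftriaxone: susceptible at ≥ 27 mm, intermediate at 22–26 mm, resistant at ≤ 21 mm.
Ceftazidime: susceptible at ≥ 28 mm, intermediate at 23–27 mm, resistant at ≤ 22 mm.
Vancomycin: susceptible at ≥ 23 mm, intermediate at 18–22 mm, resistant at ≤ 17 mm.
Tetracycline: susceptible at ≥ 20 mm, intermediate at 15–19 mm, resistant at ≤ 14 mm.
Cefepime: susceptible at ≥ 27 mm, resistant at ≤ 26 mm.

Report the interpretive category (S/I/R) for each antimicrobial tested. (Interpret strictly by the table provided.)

S, S, S, R, S, S, R

Trimethoprim-sulfamethoxazole 30 mm: ≥ 26 mm → susceptible
Nitrofurantoin (17 mm) ≥ 16 mm → S
Ceftriaxone 28 mm: ≥ 27 mm → S
Ceftazidime: 20 mm is ≤ 22 mm ⇒ resistant
Vancomycin: 25 mm is ≥ 23 mm ⇒ Susceptible
Tetracycline (22 mm) ≥ 20 mm ⇒ S
Cefepime: 20 mm is ≤ 26 mm — R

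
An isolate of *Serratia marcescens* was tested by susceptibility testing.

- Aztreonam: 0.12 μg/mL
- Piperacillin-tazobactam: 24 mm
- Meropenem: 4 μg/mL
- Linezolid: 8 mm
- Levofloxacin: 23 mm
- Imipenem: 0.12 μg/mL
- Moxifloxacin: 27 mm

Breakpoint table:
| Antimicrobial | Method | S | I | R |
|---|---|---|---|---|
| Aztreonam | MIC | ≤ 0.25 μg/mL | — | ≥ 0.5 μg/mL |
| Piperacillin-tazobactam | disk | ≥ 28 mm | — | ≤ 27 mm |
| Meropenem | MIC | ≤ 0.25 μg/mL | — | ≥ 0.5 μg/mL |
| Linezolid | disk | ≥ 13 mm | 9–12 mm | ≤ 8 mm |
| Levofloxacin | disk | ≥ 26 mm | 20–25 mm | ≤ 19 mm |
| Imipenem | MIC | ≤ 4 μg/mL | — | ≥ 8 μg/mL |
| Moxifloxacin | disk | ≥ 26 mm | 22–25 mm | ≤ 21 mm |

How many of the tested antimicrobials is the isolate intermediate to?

Aztreonam (0.12 μg/mL) ≤ 0.25 μg/mL ⇒ Susceptible
Piperacillin-tazobactam (24 mm) ≤ 27 mm ⇒ R
Meropenem 4 μg/mL: ≥ 0.5 μg/mL ⇒ resistant
Linezolid 8 mm: ≤ 8 mm ⇒ Resistant
Levofloxacin 23 mm: in 20–25 mm — Intermediate
Imipenem: 0.12 μg/mL is ≤ 4 μg/mL ⇒ Susceptible
Moxifloxacin 27 mm: ≥ 26 mm — S
Intermediate: 1

1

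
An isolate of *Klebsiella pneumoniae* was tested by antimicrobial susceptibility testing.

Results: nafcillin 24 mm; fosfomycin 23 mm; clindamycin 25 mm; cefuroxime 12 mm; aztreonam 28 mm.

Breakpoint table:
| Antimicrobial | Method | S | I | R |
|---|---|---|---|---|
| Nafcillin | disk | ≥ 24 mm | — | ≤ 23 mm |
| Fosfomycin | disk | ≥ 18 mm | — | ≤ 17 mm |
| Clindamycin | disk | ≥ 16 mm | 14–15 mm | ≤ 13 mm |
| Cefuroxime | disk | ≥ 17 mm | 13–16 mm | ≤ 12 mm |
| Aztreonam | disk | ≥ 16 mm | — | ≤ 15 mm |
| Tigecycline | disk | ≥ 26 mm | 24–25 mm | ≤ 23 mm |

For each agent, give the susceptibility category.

S, S, S, R, S

Nafcillin 24 mm: ≥ 24 mm ⇒ S
Fosfomycin: 23 mm is ≥ 18 mm — Susceptible
Clindamycin: 25 mm is ≥ 16 mm → S
Cefuroxime: 12 mm is ≤ 12 mm — R
Aztreonam 28 mm: ≥ 16 mm ⇒ S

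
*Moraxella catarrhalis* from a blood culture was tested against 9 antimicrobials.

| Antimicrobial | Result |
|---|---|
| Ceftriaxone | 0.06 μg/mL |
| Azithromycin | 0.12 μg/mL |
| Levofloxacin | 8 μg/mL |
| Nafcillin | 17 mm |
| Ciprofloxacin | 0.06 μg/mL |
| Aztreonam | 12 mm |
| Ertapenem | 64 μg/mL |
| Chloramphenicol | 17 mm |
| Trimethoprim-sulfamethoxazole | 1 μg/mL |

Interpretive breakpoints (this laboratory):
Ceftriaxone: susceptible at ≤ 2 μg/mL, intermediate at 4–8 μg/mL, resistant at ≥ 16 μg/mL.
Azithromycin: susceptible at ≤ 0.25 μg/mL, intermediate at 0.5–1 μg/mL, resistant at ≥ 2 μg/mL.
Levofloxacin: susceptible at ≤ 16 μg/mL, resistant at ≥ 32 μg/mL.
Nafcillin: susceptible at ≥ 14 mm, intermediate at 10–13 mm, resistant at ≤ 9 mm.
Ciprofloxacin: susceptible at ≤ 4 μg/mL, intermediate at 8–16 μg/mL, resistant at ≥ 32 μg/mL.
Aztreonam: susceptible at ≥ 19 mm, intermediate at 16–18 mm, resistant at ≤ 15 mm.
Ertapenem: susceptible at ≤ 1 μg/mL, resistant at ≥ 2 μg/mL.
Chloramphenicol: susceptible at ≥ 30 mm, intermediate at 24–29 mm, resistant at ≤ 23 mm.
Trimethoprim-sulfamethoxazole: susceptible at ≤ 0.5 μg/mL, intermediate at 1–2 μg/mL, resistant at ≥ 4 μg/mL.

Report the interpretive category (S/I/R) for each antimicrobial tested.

S, S, S, S, S, R, R, R, I

Ceftriaxone (0.06 μg/mL) ≤ 2 μg/mL → Susceptible
Azithromycin 0.12 μg/mL: ≤ 0.25 μg/mL ⇒ S
Levofloxacin: 8 μg/mL is ≤ 16 μg/mL — Susceptible
Nafcillin 17 mm: ≥ 14 mm — S
Ciprofloxacin: 0.06 μg/mL is ≤ 4 μg/mL — susceptible
Aztreonam: 12 mm is ≤ 15 mm — resistant
Ertapenem: 64 μg/mL is ≥ 2 μg/mL ⇒ Resistant
Chloramphenicol 17 mm: ≤ 23 mm — resistant
Trimethoprim-sulfamethoxazole 1 μg/mL: in 1–2 μg/mL → I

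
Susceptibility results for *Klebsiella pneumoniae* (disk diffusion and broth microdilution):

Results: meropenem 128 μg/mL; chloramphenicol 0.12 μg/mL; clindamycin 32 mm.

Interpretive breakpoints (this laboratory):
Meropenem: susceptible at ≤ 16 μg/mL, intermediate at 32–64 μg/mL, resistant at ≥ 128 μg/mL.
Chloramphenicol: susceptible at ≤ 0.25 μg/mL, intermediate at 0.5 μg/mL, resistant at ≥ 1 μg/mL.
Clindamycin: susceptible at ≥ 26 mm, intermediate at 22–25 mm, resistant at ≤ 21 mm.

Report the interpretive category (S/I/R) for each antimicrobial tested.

Meropenem: 128 μg/mL is ≥ 128 μg/mL ⇒ R
Chloramphenicol 0.12 μg/mL: ≤ 0.25 μg/mL — susceptible
Clindamycin (32 mm) ≥ 26 mm → S

R, S, S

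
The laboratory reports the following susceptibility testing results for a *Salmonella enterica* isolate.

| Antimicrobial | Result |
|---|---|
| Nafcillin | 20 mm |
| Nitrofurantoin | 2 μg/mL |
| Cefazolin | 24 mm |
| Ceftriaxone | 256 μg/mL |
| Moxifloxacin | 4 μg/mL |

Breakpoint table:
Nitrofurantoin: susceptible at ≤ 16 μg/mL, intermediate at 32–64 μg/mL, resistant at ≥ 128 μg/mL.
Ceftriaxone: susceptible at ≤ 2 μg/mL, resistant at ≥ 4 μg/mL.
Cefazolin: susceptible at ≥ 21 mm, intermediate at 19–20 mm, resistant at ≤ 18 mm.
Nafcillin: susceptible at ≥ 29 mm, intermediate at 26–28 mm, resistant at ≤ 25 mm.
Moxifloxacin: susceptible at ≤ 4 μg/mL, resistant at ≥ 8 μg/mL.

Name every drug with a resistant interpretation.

nafcillin, ceftriaxone

Nafcillin (20 mm) ≤ 25 mm → resistant
Nitrofurantoin 2 μg/mL: ≤ 16 μg/mL → susceptible
Cefazolin (24 mm) ≥ 21 mm — Susceptible
Ceftriaxone: 256 μg/mL is ≥ 4 μg/mL → Resistant
Moxifloxacin: 4 μg/mL is ≤ 4 μg/mL ⇒ Susceptible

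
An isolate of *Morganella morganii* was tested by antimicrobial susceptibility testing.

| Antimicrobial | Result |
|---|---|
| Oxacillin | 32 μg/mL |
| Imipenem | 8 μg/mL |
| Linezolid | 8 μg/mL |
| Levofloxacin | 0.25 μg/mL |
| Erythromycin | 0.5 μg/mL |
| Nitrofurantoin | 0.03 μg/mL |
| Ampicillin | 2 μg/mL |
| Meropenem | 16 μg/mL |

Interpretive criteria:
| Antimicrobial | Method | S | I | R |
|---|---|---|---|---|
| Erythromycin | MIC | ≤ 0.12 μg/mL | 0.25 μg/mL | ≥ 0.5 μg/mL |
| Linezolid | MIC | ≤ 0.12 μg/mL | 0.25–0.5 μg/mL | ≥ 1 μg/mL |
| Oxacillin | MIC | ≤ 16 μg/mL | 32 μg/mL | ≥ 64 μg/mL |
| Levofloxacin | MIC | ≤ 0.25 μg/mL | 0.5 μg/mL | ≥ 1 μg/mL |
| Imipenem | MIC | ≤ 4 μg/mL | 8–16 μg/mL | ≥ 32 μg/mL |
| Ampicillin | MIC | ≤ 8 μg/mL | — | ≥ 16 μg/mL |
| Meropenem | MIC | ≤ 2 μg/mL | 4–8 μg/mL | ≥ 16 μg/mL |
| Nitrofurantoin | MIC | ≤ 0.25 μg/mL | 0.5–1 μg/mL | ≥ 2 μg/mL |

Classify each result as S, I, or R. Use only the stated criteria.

I, I, R, S, R, S, S, R

Oxacillin 32 μg/mL: = 32 μg/mL → Intermediate
Imipenem (8 μg/mL) in 8–16 μg/mL ⇒ intermediate
Linezolid 8 μg/mL: ≥ 1 μg/mL → resistant
Levofloxacin 0.25 μg/mL: ≤ 0.25 μg/mL — Susceptible
Erythromycin 0.5 μg/mL: ≥ 0.5 μg/mL — Resistant
Nitrofurantoin: 0.03 μg/mL is ≤ 0.25 μg/mL → Susceptible
Ampicillin: 2 μg/mL is ≤ 8 μg/mL → susceptible
Meropenem 16 μg/mL: ≥ 16 μg/mL — resistant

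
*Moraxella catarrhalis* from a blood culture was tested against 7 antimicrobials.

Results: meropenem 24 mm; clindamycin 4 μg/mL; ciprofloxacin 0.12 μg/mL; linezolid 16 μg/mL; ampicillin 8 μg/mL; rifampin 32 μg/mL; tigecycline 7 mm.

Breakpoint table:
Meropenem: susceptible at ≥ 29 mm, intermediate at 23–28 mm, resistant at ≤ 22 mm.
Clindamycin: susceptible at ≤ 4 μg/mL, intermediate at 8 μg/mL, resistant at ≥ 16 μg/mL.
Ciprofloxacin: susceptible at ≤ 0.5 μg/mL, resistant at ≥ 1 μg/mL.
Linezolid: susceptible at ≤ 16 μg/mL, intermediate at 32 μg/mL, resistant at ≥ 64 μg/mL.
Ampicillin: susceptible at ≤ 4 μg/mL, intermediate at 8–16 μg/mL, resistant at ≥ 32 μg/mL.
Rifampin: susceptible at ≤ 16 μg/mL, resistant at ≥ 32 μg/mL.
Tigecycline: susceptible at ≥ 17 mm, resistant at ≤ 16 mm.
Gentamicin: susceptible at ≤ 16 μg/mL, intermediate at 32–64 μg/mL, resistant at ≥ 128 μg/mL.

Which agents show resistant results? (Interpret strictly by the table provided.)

Meropenem (24 mm) in 23–28 mm — Intermediate
Clindamycin (4 μg/mL) ≤ 4 μg/mL → Susceptible
Ciprofloxacin: 0.12 μg/mL is ≤ 0.5 μg/mL ⇒ S
Linezolid 16 μg/mL: ≤ 16 μg/mL — susceptible
Ampicillin 8 μg/mL: in 8–16 μg/mL — intermediate
Rifampin: 32 μg/mL is ≥ 32 μg/mL → R
Tigecycline (7 mm) ≤ 16 mm — Resistant

rifampin, tigecycline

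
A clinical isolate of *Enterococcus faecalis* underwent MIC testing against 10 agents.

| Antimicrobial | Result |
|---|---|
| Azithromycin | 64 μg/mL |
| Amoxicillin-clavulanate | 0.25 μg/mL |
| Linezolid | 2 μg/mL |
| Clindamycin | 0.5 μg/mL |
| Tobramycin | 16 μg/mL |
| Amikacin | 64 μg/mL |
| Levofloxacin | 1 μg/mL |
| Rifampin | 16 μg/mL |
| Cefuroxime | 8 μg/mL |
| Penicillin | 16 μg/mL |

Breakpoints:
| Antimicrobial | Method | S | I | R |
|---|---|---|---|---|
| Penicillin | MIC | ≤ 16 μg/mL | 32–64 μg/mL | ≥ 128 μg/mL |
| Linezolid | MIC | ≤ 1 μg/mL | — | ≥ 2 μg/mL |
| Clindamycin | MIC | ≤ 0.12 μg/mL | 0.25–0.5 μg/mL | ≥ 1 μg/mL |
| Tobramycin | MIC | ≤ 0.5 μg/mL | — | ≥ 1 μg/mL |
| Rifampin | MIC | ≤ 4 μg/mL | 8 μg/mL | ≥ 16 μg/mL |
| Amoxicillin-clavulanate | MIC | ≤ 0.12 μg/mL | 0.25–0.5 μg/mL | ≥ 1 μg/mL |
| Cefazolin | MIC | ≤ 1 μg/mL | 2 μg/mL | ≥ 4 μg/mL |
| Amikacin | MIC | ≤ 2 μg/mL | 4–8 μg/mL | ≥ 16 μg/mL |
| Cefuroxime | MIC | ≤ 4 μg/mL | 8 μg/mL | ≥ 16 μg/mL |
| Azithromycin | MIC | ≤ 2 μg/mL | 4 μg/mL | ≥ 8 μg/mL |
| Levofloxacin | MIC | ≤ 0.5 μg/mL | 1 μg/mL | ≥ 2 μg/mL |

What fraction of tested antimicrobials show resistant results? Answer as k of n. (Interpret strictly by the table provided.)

Azithromycin 64 μg/mL: ≥ 8 μg/mL — Resistant
Amoxicillin-clavulanate: 0.25 μg/mL is in 0.25–0.5 μg/mL → Intermediate
Linezolid: 2 μg/mL is ≥ 2 μg/mL — Resistant
Clindamycin 0.5 μg/mL: in 0.25–0.5 μg/mL — I
Tobramycin (16 μg/mL) ≥ 1 μg/mL → R
Amikacin 64 μg/mL: ≥ 16 μg/mL — Resistant
Levofloxacin 1 μg/mL: = 1 μg/mL — intermediate
Rifampin 16 μg/mL: ≥ 16 μg/mL → Resistant
Cefuroxime 8 μg/mL: = 8 μg/mL → Intermediate
Penicillin: 16 μg/mL is ≤ 16 μg/mL — S
Resistant: 5/10

5 of 10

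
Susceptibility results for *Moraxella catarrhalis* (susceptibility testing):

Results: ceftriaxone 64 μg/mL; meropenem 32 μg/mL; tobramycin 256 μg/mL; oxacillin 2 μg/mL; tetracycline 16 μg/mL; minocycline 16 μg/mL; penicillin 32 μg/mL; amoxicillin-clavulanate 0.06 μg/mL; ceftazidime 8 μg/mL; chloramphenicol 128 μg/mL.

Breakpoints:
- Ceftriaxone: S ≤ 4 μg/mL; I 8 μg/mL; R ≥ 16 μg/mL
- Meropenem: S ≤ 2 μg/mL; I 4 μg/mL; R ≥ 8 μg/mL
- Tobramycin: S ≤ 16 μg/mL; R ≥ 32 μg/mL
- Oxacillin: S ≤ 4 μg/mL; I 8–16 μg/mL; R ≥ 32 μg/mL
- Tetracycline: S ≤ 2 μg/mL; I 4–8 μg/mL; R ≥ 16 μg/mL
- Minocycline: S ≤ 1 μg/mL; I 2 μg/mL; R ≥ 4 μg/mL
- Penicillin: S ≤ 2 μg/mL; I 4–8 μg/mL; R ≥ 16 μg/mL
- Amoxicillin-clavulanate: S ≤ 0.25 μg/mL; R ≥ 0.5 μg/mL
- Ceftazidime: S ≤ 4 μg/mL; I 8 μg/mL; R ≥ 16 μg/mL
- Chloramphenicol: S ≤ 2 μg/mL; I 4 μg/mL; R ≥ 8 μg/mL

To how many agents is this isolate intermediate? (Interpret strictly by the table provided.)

Ceftriaxone: 64 μg/mL is ≥ 16 μg/mL → Resistant
Meropenem 32 μg/mL: ≥ 8 μg/mL → Resistant
Tobramycin 256 μg/mL: ≥ 32 μg/mL ⇒ resistant
Oxacillin: 2 μg/mL is ≤ 4 μg/mL — Susceptible
Tetracycline: 16 μg/mL is ≥ 16 μg/mL → resistant
Minocycline 16 μg/mL: ≥ 4 μg/mL — R
Penicillin (32 μg/mL) ≥ 16 μg/mL ⇒ resistant
Amoxicillin-clavulanate 0.06 μg/mL: ≤ 0.25 μg/mL ⇒ Susceptible
Ceftazidime (8 μg/mL) = 8 μg/mL — I
Chloramphenicol: 128 μg/mL is ≥ 8 μg/mL — R
Intermediate: 1

1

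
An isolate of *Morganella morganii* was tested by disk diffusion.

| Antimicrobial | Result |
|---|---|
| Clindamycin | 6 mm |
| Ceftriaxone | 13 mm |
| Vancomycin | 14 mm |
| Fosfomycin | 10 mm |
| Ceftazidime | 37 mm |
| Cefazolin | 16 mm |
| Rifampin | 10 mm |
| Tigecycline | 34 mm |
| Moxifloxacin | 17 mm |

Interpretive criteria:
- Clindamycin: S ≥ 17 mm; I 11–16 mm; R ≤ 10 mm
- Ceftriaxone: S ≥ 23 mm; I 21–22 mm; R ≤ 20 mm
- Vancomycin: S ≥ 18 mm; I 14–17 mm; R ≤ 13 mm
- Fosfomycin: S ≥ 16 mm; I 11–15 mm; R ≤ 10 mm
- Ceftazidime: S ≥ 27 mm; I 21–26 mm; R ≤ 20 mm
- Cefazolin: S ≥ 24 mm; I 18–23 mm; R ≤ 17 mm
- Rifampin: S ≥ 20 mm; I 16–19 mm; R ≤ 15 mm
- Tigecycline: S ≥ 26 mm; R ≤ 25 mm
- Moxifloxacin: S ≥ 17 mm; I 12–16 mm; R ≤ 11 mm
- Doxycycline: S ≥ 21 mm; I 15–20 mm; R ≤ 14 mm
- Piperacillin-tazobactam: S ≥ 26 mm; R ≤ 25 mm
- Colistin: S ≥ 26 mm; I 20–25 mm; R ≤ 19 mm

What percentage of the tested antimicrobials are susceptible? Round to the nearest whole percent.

Clindamycin (6 mm) ≤ 10 mm — Resistant
Ceftriaxone (13 mm) ≤ 20 mm — resistant
Vancomycin: 14 mm is in 14–17 mm → intermediate
Fosfomycin: 10 mm is ≤ 10 mm ⇒ R
Ceftazidime 37 mm: ≥ 27 mm → Susceptible
Cefazolin (16 mm) ≤ 17 mm ⇒ Resistant
Rifampin 10 mm: ≤ 15 mm → R
Tigecycline 34 mm: ≥ 26 mm → S
Moxifloxacin (17 mm) ≥ 17 mm ⇒ Susceptible
Susceptible: 3/9

33%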